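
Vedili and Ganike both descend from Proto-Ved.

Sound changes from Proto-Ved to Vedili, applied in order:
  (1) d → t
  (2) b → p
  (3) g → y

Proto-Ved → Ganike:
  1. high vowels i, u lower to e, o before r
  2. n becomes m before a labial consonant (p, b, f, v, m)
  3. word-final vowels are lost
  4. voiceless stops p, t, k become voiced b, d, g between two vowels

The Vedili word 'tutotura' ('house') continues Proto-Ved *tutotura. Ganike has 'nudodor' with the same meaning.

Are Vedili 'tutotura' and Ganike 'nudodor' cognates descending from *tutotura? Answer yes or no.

Derive the expected Ganike reflex of *tutotura:
Ganike: *tutotura
  tutotura → tutotora   [pre-rhotic lowering]
  tutotora (rule 2 does not apply)
  tutotora → tutotor   [apocope]
  tutotor → tudodor   [intervocalic voicing]
  giving Ganike tudodor.
The regular Ganike reflex would be 'tudodor', but the attested form is 'nudodor'. The correspondence is irregular, so they are not cognates (the Ganike form has a different source).

no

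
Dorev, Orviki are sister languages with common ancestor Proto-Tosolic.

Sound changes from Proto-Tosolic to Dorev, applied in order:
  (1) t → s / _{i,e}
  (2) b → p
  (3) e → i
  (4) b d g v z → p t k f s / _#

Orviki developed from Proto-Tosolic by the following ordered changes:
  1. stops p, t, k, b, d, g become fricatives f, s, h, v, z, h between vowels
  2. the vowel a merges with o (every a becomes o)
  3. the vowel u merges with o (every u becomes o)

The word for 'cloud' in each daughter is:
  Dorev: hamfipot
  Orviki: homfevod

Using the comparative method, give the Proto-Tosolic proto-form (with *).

Position 6: Dorev has p, Orviki has v. Taking the neighbouring segments as reconstructed: Dorev p could go back to *p or *b; Orviki v could go back to *b or *v — the one source consistent with every daughter is *b.
Position 8: Dorev has t, Orviki has d. Orviki preserves d here (none of its changes turn any other segment into d), so the proto-segment is *d.
Verify the candidate proto-form against each daughter:
Dorev: *hamfebod
  hamfebod (rule 1 does not apply)
  hamfebod → hamfepod   [unconditioned shift]
  hamfepod → hamfipod   [vowel merger]
  hamfipod → hamfipot   [final devoicing]
  giving Dorev hamfipot.
Orviki: *hamfebod
  hamfebod → hamfevod   [intervocalic lenition]
  hamfevod → homfevod   [vowel merger]
  homfevod (rule 3 does not apply)
  giving Orviki homfevod.
Only *hamfebod yields all of Dorev hamfipot, Orviki homfevod.

*hamfebod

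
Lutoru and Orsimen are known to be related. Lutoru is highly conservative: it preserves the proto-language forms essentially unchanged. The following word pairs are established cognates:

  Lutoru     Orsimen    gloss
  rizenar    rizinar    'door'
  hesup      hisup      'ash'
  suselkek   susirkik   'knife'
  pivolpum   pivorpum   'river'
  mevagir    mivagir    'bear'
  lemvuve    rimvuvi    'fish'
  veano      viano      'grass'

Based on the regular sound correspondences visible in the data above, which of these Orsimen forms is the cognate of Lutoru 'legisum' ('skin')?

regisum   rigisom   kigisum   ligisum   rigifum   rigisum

lemvuve ~ rimvuvi — Lutoru l corresponds to Orsimen r word-initially before a front vowel.
hesup ~ hisup, suselkek ~ susirkik — Lutoru e corresponds to Orsimen i after a consonant, before a consonant other than r, m, n, p, b, f, v.
Applying these to Lutoru 'legisum':
  legisum → regisum   (l→r word-initially before a front vowel)
  regisum → rigisum   (e→i after a consonant, before a consonant other than r, m, n, p, b, f, v)
So the Orsimen cognate is 'rigisum'.

rigisum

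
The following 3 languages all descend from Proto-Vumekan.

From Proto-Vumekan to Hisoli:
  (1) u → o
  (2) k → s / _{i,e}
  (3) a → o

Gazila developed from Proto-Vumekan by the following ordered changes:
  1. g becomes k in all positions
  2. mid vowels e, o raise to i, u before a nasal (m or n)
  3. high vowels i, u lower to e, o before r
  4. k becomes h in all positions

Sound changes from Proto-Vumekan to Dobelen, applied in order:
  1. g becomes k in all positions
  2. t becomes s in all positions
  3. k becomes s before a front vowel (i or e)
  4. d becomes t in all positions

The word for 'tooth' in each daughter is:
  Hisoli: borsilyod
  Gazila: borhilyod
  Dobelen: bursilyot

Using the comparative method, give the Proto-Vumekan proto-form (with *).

Position 9: Hisoli has d, Gazila has d, Dobelen has t. Hisoli preserves d here (none of its changes turn any other segment into d), so the proto-segment is *d.
Position 2: Hisoli has o, Gazila has o, Dobelen has u. Dobelen preserves u here (none of its changes turn any other segment into u), so the proto-segment is *u.
Position 4: Hisoli has s, Gazila has h, Dobelen has s. Taking the neighbouring segments as reconstructed: Hisoli s could go back to *k or *s; Gazila h could go back to *k or *g or *h; Dobelen s could go back to *t or *k or *g or *s — the one source consistent with every daughter is *k.
Continuing position by position gives *burkilyod; check it forward:
Hisoli: *burkilyod > borkilyod > borsilyod  (by vowel merger, palatalisation)
Gazila: *burkilyod
  burkilyod (rule 1 does not apply)
  burkilyod (rule 2 does not apply)
  burkilyod → borkilyod   [pre-rhotic lowering]
  borkilyod → borhilyod   [unconditioned shift]
  giving Gazila borhilyod.
Dobelen: *burkilyod
  burkilyod (rule 1 does not apply)
  burkilyod (rule 2 does not apply)
  burkilyod → bursilyod   [palatalisation]
  bursilyod → bursilyot   [unconditioned shift]
  giving Dobelen bursilyot.
No other proto-form is consistent with every reflex, so the reconstruction is *burkilyod.

*burkilyod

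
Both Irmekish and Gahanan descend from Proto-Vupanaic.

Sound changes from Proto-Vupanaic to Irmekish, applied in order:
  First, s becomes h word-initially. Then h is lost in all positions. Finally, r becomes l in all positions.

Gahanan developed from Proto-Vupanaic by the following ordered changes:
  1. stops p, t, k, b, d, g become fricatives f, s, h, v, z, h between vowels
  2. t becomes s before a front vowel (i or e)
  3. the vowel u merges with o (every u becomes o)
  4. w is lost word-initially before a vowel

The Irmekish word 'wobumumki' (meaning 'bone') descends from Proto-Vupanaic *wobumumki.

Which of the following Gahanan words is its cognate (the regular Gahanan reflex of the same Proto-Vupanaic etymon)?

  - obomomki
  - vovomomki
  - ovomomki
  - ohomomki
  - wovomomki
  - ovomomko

Gahanan: *wobumumki
  wobumumki → wovumumki   [intervocalic lenition]
  wovumumki (rule 2 does not apply)
  wovumumki → wovomomki   [vowel merger]
  wovomomki → ovomomki   [glide loss]
  giving Gahanan ovomomki.

ovomomki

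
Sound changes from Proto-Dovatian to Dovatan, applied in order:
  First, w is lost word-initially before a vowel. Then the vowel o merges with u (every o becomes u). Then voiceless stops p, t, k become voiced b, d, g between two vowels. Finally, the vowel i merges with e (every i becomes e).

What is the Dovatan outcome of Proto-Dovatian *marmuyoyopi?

marmuyuyube

Dovatan: start from *marmuyoyopi.
  rule 1: no change — marmuyoyopi
  rule 2 (vowel merger): marmuyoyopi → marmuyuyupi
  rule 3 (intervocalic voicing): marmuyuyupi → marmuyuyubi
  rule 4 (vowel merger): marmuyuyubi → marmuyuyube
  ⇒ Dovatan marmuyuyube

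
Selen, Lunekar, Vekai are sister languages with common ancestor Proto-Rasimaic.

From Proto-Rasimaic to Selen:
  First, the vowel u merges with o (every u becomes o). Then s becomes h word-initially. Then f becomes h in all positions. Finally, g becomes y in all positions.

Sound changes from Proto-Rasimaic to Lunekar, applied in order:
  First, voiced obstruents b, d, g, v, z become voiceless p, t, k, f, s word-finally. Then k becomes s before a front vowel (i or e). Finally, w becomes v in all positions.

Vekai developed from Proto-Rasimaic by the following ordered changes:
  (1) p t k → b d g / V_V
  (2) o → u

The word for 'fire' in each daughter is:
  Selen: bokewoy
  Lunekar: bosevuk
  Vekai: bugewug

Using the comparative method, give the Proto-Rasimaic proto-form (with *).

*bokewug

Position 3: Selen has k, Lunekar has s, Vekai has g. Selen preserves k here (none of its changes turn any other segment into k), so the proto-segment is *k.
Position 5: Selen has w, Lunekar has v, Vekai has w. Selen preserves w here (none of its changes turn any other segment into w), so the proto-segment is *w.
This points to *bokewug. Verify forward in each daughter:
Selen: *bokewug
  bokewug → bokewog   [vowel merger]
  bokewog (rule 2 does not apply)
  bokewog (rule 3 does not apply)
  bokewog → bokewoy   [unconditioned shift]
  giving Selen bokewoy.
Lunekar: *bokewug
  bokewug → bokewuk   [final devoicing]
  bokewuk → bosewuk   [palatalisation]
  bosewuk → bosevuk   [unconditioned shift]
  giving Lunekar bosevuk.
Vekai: *bokewug
  bokewug → bogewug   [intervocalic voicing]
  bogewug → bugewug   [vowel merger]
  giving Vekai bugewug.
*bokewug is the unique common source.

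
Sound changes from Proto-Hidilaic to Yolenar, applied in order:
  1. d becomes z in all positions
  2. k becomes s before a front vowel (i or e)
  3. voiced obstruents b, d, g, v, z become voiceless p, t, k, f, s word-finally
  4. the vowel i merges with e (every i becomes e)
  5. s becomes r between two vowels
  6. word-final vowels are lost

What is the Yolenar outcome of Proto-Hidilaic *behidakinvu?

behezarenv

Yolenar: *behidakinvu > behizakinvu > behizasinvu > behezasenvu > behezarenvu > behezarenv  (by unconditioned shift, palatalisation, vowel merger, rhotacism, apocope)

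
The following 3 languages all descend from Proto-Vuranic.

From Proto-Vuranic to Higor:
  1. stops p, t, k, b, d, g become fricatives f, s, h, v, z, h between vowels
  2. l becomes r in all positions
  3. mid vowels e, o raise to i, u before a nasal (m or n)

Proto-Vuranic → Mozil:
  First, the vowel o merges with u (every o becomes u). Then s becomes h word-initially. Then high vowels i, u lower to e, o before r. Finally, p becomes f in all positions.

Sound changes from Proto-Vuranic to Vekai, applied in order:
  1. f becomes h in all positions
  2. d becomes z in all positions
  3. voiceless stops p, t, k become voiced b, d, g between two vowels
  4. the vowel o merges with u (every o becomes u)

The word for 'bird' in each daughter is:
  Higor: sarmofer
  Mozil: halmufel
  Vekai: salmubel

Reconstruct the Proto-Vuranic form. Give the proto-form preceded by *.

*salmopel

Position 8: Higor has r, Mozil has l, Vekai has l. Mozil preserves l here (none of its changes turn any other segment into l), so the proto-segment is *l.
Position 1: Higor has s, Mozil has h, Vekai has s. Vekai preserves s here (none of its changes turn any other segment into s), so the proto-segment is *s.
This points to *salmopel. Verify forward in each daughter:
Higor: *salmopel > salmofel > sarmofer  (by intervocalic lenition, unconditioned shift)
Mozil: start from *salmopel.
  rule 1 (vowel merger): salmopel → salmupel
  rule 2 (debuccalisation): salmupel → halmupel
  rule 3: no change — halmupel
  rule 4 (unconditioned shift): halmupel → halmufel
  ⇒ Mozil halmufel
Vekai: start from *salmopel.
  rule 1: no change — salmopel
  rule 2: no change — salmopel
  rule 3 (intervocalic voicing): salmopel → salmobel
  rule 4 (vowel merger): salmobel → salmubel
  ⇒ Vekai salmubel
No other proto-form is consistent with every reflex, so the reconstruction is *salmopel.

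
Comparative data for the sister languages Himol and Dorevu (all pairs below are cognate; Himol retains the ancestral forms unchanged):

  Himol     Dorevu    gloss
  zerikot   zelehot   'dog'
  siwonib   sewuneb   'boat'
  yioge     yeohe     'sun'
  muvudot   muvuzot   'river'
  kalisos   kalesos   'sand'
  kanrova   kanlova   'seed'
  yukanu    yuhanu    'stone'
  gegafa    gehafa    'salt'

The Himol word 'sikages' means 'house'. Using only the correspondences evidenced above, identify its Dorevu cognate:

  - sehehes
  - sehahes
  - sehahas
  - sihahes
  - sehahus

sehahes

zerikot ~ zelehot, siwonib ~ sewuneb — Himol i corresponds to Dorevu e after a consonant, before a consonant other than r, m, n, p, b, f, v.
yukanu ~ yuhanu — Himol k corresponds to Dorevu h between vowels (before a back vowel).
yioge ~ yeohe — Himol g corresponds to Dorevu h between vowels (before a front vowel).
Applying these to Himol 'sikages':
  sikages → sekages   (i→e after a consonant, before a consonant other than r, m, n, p, b, f, v)
  sekages → sehages   (k→h between vowels (before a back vowel))
  sehages → sehahes   (g→h between vowels (before a front vowel))
So the Dorevu cognate is 'sehahes'.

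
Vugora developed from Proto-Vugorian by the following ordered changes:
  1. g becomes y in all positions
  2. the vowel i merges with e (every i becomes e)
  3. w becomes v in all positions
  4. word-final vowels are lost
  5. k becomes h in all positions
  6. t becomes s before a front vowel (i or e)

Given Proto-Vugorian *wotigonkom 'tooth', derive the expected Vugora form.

voseyonhom

Vugora: *wotigonkom
  wotigonkom → wotiyonkom   [unconditioned shift]
  wotiyonkom → woteyonkom   [vowel merger]
  woteyonkom → voteyonkom   [unconditioned shift]
  voteyonkom (rule 4 does not apply)
  voteyonkom → voteyonhom   [unconditioned shift]
  voteyonhom → voseyonhom   [palatalisation]
  giving Vugora voseyonhom.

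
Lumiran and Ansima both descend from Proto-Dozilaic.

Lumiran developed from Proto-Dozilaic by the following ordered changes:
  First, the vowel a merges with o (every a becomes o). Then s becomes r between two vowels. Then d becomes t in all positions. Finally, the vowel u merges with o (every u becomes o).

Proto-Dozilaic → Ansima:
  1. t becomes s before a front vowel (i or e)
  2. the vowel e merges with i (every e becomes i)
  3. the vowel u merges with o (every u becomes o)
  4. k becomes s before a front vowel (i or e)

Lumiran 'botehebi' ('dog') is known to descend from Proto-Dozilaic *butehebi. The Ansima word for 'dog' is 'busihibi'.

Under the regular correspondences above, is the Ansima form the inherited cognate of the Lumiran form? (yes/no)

no

Derive the expected Ansima reflex of *butehebi:
Ansima: *butehebi
  butehebi → busehebi   [palatalisation]
  busehebi → busihibi   [vowel merger]
  busihibi → bosihibi   [vowel merger]
  bosihibi (rule 4 does not apply)
  giving Ansima bosihibi.
The regular Ansima reflex would be 'bosihibi', but the attested form is 'busihibi'. The correspondence is irregular, so they are not cognates (the Ansima form has a different source).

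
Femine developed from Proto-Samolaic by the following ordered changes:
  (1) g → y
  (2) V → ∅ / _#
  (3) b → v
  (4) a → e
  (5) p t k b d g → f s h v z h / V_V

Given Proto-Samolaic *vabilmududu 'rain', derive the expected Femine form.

vevilmuzud

Femine: start from *vabilmududu.
  rule 1: no change — vabilmududu
  rule 2 (apocope): vabilmududu → vabilmudud
  rule 3 (unconditioned shift): vabilmudud → vavilmudud
  rule 4 (vowel merger): vavilmudud → vevilmudud
  rule 5 (intervocalic lenition): vevilmudud → vevilmuzud
  ⇒ Femine vevilmuzud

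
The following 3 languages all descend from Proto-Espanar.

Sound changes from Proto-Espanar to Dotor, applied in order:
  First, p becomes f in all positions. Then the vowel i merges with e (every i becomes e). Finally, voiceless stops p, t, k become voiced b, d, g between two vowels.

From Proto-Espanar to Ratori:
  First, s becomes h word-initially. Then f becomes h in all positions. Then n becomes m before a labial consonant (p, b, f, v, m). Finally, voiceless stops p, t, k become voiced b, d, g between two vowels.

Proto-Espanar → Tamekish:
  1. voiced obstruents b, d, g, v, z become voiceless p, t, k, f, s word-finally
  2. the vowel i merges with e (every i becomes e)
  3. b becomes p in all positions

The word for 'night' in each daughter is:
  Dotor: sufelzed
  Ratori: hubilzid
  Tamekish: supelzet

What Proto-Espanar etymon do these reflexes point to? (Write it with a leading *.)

Position 4: Dotor has e, Ratori has i, Tamekish has e. Ratori preserves i here (none of its changes turn any other segment into i), so the proto-segment is *i.
Position 3: Dotor has f, Ratori has b, Tamekish has p. Taking the neighbouring segments as reconstructed: Dotor f could go back to *p or *f; Ratori b could go back to *p or *b; Tamekish p could go back to *p or *b — the one source consistent with every daughter is *p.
Position 1: Dotor has s, Ratori has h, Tamekish has s. Dotor preserves s here (none of its changes turn any other segment into s), so the proto-segment is *s.
This points to *supilzid. Verify forward in each daughter:
Dotor: *supilzid > sufilzid > sufelzed  (by unconditioned shift, vowel merger)
Ratori: start from *supilzid.
  rule 1 (debuccalisation): supilzid → hupilzid
  rule 2: no change — hupilzid
  rule 3: no change — hupilzid
  rule 4 (intervocalic voicing): hupilzid → hubilzid
  ⇒ Ratori hubilzid
Tamekish: start from *supilzid.
  rule 1 (final devoicing): supilzid → supilzit
  rule 2 (vowel merger): supilzit → supelzet
  rule 3: no change — supelzet
  ⇒ Tamekish supelzet
*supilzid is the unique common source.

*supilzid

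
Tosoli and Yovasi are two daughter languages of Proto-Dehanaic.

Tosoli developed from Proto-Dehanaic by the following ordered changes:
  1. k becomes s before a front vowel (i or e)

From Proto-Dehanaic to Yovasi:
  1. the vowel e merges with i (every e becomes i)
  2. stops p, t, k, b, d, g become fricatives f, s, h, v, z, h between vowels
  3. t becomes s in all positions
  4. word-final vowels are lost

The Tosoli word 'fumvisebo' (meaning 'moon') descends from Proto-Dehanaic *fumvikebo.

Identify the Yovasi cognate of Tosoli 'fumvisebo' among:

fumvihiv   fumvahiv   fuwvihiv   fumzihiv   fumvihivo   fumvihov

Yovasi: *fumvikebo > fumvikibo > fumvihivo > fumvihiv  (by vowel merger, intervocalic lenition, apocope)

fumvihiv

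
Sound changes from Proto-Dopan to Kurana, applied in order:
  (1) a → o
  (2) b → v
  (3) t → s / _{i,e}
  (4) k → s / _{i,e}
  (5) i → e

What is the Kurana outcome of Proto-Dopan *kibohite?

sevohese

Kurana: *kibohite
  kibohite (rule 1 does not apply)
  kibohite → kivohite   [unconditioned shift]
  kivohite → kivohise   [palatalisation]
  kivohise → sivohise   [palatalisation]
  sivohise → sevohese   [vowel merger]
  giving Kurana sevohese.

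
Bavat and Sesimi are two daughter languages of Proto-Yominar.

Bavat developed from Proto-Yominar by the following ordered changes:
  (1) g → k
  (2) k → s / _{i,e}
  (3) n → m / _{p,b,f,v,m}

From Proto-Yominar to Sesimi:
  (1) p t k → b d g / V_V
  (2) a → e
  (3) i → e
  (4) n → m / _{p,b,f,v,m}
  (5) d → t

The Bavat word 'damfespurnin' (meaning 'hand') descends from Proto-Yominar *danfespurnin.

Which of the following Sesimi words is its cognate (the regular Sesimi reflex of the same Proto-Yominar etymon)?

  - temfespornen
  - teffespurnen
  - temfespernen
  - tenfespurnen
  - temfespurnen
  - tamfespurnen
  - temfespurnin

temfespurnen

Sesimi: *danfespurnin > denfespurnin > denfespurnen > demfespurnen > temfespurnen  (by vowel merger, vowel merger, nasal place assimilation, unconditioned shift)
Only 'temfespurnen' matches the regular Sesimi development of *danfespurnin.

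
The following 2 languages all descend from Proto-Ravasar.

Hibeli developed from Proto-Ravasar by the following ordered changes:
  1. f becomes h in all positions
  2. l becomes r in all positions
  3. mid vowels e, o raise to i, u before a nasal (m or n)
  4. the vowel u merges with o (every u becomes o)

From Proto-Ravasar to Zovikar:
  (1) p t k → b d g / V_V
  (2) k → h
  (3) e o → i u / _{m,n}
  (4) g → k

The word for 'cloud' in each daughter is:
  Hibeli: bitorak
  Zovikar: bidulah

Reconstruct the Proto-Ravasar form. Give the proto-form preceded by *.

*bitulak

Position 3: Hibeli has t, Zovikar has d. Hibeli preserves t here (none of its changes turn any other segment into t), so the proto-segment is *t.
Position 5: Hibeli has r, Zovikar has l. Zovikar preserves l here (none of its changes turn any other segment into l), so the proto-segment is *l.
This points to *bitulak. Verify forward in each daughter:
Hibeli: *bitulak
  bitulak (rule 1 does not apply)
  bitulak → biturak   [unconditioned shift]
  biturak (rule 3 does not apply)
  biturak → bitorak   [vowel merger]
  giving Hibeli bitorak.
Zovikar: *bitulak > bidulak > bidulah  (by intervocalic voicing, unconditioned shift)
Only *bitulak yields all of Hibeli bitorak, Zovikar bidulah.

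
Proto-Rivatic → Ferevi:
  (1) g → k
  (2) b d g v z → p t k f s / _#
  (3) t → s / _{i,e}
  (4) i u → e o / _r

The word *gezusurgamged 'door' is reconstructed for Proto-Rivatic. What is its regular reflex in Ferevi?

kezusorkamket

Ferevi: *gezusurgamged
  gezusurgamged → kezusurkamked   [unconditioned shift]
  kezusurkamked → kezusurkamket   [final devoicing]
  kezusurkamket (rule 3 does not apply)
  kezusurkamket → kezusorkamket   [pre-rhotic lowering]
  giving Ferevi kezusorkamket.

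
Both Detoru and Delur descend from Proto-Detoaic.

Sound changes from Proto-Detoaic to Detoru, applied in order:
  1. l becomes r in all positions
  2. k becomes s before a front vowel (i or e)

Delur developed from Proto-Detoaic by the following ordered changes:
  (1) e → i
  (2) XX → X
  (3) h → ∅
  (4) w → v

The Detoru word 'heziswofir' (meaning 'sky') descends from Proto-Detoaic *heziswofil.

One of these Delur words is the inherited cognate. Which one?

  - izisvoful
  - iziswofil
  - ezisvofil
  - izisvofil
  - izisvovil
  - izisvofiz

izisvofil

Delur: start from *heziswofil.
  rule 1 (vowel merger): heziswofil → hiziswofil
  rule 2: no change — hiziswofil
  rule 3 (h-loss): hiziswofil → iziswofil
  rule 4 (unconditioned shift): iziswofil → izisvofil
  ⇒ Delur izisvofil
Among the options, 'izisvofil' alone shows every Delur change applied in order.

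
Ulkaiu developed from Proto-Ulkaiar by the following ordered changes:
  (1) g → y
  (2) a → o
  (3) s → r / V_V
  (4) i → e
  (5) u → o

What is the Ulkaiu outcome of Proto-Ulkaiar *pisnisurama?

pesneroromo

Ulkaiu: start from *pisnisurama.
  rule 1: no change — pisnisurama
  rule 2 (vowel merger): pisnisurama → pisnisuromo
  rule 3 (rhotacism): pisnisuromo → pisniruromo
  rule 4 (vowel merger): pisniruromo → pesneruromo
  rule 5 (vowel merger): pesneruromo → pesneroromo
  ⇒ Ulkaiu pesneroromo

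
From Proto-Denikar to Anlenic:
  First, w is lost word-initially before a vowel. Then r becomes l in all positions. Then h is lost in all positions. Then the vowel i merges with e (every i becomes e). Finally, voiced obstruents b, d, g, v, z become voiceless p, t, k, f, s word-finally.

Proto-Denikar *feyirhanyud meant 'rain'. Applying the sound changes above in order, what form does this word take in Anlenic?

feyelanyut

Anlenic: *feyirhanyud
  feyirhanyud (rule 1 does not apply)
  feyirhanyud → feyilhanyud   [unconditioned shift]
  feyilhanyud → feyilanyud   [h-loss]
  feyilanyud → feyelanyud   [vowel merger]
  feyelanyud → feyelanyut   [final devoicing]
  giving Anlenic feyelanyut.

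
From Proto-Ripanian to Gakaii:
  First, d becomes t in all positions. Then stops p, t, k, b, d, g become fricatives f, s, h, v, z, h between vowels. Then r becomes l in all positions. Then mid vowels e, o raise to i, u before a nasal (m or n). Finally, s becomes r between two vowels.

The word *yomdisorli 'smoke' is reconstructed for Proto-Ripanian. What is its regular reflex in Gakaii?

yumtirolli

Gakaii: *yomdisorli > yomtisorli > yomtisolli > yumtisolli > yumtirolli  (by unconditioned shift, unconditioned shift, pre-nasal raising, rhotacism)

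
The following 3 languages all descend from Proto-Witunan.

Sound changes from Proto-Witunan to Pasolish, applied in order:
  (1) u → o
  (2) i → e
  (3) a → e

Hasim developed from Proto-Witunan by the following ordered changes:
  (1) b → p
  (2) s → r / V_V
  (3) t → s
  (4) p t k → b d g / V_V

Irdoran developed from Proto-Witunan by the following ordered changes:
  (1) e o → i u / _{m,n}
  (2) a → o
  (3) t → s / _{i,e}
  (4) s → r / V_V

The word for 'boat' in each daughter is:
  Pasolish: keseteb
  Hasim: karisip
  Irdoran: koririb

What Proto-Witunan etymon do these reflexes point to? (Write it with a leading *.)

*kasitib

Position 3: Pasolish has s, Hasim has r, Irdoran has r. Pasolish preserves s here (none of its changes turn any other segment into s), so the proto-segment is *s.
Position 7: Pasolish has b, Hasim has p, Irdoran has b. Pasolish preserves b here (none of its changes turn any other segment into b), so the proto-segment is *b.
Position 4: Pasolish has e, Hasim has i, Irdoran has i. Hasim preserves i here (none of its changes turn any other segment into i), so the proto-segment is *i.
This points to *kasitib. Verify forward in each daughter:
Pasolish: start from *kasitib.
  rule 1: no change — kasitib
  rule 2 (vowel merger): kasitib → kaseteb
  rule 3 (vowel merger): kaseteb → keseteb
  ⇒ Pasolish keseteb
Hasim: *kasitib
  kasitib → kasitip   [unconditioned shift]
  kasitip → karitip   [rhotacism]
  karitip → karisip   [unconditioned shift]
  karisip (rule 4 does not apply)
  giving Hasim karisip.
Irdoran: *kasitib
  kasitib (rule 1 does not apply)
  kasitib → kositib   [vowel merger]
  kositib → kosisib   [palatalisation]
  kosisib → koririb   [rhotacism]
  giving Irdoran koririb.
*kasitib is the unique common source.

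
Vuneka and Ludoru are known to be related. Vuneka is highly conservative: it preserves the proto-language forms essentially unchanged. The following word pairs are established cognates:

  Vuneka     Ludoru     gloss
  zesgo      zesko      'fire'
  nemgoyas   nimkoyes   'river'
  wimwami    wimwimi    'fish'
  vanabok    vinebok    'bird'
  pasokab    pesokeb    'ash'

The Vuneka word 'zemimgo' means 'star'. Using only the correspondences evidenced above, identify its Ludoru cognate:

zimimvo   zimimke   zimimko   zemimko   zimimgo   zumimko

zimimko

nemgoyas ~ nimkoyes — Vuneka e corresponds to Ludoru i after a consonant, before a nasal.
zesgo ~ zesko, nemgoyas ~ nimkoyes — Vuneka g corresponds to Ludoru k after a consonant, before a back vowel.
Applying these to Vuneka 'zemimgo':
  zemimgo → zimimgo   (e→i after a consonant, before a nasal)
  zimimgo → zimimko   (g→k after a consonant, before a back vowel)
So the Ludoru cognate is 'zimimko'.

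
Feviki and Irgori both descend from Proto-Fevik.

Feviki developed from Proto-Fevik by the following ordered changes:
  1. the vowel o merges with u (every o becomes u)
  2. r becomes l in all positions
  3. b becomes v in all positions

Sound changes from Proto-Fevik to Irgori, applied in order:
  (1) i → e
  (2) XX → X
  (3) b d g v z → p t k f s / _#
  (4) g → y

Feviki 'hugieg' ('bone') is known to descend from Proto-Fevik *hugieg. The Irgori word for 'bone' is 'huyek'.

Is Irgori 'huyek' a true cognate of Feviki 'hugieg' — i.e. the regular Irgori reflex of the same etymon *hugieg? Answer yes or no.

Derive the expected Irgori reflex of *hugieg:
Irgori: *hugieg > hugeeg > hugeg > hugek > huyek  (by vowel merger, degemination, final devoicing, unconditioned shift)
Irgori 'huyek' matches the regular reflex exactly, so the pair is cognate.

yes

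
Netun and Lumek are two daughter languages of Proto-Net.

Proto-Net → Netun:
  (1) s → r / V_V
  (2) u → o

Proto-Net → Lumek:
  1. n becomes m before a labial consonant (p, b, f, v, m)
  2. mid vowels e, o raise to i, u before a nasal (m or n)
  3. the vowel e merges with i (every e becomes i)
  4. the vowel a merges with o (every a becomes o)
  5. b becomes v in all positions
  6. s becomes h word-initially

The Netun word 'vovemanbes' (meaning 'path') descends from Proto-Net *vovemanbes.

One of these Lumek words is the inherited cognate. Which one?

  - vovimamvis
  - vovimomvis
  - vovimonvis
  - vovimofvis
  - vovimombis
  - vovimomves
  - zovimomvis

vovimomvis

Lumek: start from *vovemanbes.
  rule 1 (nasal place assimilation): vovemanbes → vovemambes
  rule 2 (pre-nasal raising): vovemambes → vovimambes
  rule 3 (vowel merger): vovimambes → vovimambis
  rule 4 (vowel merger): vovimambis → vovimombis
  rule 5 (unconditioned shift): vovimombis → vovimomvis
  rule 6: no change — vovimomvis
  ⇒ Lumek vovimomvis
Among the options, 'vovimomvis' alone shows every Lumek change applied in order.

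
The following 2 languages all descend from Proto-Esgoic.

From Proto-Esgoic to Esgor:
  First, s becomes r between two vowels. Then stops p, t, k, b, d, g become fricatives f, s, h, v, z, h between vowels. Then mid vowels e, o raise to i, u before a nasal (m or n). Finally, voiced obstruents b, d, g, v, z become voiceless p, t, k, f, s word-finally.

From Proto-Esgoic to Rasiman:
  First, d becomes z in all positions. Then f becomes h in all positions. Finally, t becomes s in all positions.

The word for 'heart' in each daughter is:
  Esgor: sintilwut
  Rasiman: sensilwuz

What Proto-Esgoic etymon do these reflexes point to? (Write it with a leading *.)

*sentilwud

Position 2: Esgor has i, Rasiman has e. Rasiman preserves e here (none of its changes turn any other segment into e), so the proto-segment is *e.
Position 9: Esgor has t, Rasiman has z. Taking the neighbouring segments as reconstructed: Esgor t could go back to *t or *d; Rasiman z could go back to *d or *z — the one source consistent with every daughter is *d.
Verify the candidate proto-form against each daughter:
Esgor: *sentilwud > sintilwud > sintilwut  (by pre-nasal raising, final devoicing)
Rasiman: *sentilwud
  sentilwud → sentilwuz   [unconditioned shift]
  sentilwuz (rule 2 does not apply)
  sentilwuz → sensilwuz   [unconditioned shift]
  giving Rasiman sensilwuz.
Only *sentilwud yields all of Esgor sintilwut, Rasiman sensilwuz.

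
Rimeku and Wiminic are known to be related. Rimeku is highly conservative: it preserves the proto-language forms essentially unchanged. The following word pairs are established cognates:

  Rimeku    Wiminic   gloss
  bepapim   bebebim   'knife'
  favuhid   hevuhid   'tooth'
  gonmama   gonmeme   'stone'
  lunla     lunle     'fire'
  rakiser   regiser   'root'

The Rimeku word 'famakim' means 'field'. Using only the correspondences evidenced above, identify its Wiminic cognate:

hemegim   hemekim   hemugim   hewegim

hemegim

favuhid ~ hevuhid — Rimeku f corresponds to Wiminic h word-initially before a back vowel.
gonmama ~ gonmeme — Rimeku a corresponds to Wiminic e after a consonant, before a nasal.
rakiser ~ regiser — Rimeku a corresponds to Wiminic e after a consonant, before a consonant other than r, m, n, p, b, f, v.
rakiser ~ regiser — Rimeku k corresponds to Wiminic g between vowels (before a front vowel).
Applying these to Rimeku 'famakim':
  famakim → hamakim   (f→h word-initially before a back vowel)
  hamakim → hemakim   (a→e after a consonant, before a nasal)
  hemakim → hemekim   (a→e after a consonant, before a consonant other than r, m, n, p, b, f, v)
  hemekim → hemegim   (k→g between vowels (before a front vowel))
So the Wiminic cognate is 'hemegim'.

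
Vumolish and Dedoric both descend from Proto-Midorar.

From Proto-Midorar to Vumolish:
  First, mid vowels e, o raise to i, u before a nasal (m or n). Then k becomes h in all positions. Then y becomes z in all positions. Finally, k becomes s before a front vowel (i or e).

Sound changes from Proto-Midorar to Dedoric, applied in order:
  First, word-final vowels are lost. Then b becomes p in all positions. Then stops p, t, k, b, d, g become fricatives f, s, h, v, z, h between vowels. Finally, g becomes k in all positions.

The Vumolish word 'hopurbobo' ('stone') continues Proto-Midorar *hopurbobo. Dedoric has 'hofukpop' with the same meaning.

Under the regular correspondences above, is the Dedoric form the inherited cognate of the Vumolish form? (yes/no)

no

Derive the expected Dedoric reflex of *hopurbobo:
Dedoric: *hopurbobo > hopurbob > hopurpop > hofurpop  (by apocope, unconditioned shift, intervocalic lenition)
The regular Dedoric reflex would be 'hofurpop', but the attested form is 'hofukpop'. The correspondence is irregular, so they are not cognates (the Dedoric form has a different source).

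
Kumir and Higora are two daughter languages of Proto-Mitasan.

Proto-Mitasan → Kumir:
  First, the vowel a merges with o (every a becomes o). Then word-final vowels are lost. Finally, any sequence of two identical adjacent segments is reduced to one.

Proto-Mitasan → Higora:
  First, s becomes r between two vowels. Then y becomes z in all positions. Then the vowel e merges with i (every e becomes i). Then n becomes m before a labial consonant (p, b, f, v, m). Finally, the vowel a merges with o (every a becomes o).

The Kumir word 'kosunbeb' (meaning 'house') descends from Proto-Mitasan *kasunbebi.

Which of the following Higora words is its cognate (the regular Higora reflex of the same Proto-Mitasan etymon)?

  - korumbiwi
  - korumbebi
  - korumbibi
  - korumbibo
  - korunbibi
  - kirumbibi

Higora: *kasunbebi > karunbebi > karunbibi > karumbibi > korumbibi  (by rhotacism, vowel merger, nasal place assimilation, vowel merger)

korumbibi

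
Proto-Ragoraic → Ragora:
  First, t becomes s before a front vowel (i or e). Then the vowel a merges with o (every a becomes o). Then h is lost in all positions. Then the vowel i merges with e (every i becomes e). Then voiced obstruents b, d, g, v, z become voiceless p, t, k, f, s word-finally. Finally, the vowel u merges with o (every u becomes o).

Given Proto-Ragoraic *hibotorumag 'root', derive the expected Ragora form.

Ragora: *hibotorumag > hibotorumog > ibotorumog > ebotorumog > ebotorumok > ebotoromok  (by vowel merger, h-loss, vowel merger, final devoicing, vowel merger)

ebotoromok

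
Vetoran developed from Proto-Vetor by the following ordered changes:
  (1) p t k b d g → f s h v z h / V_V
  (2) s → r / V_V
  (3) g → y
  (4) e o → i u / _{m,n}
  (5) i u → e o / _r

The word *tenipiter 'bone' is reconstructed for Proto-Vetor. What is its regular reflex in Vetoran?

Vetoran: *tenipiter > tenifiser > tenifirer > tinifirer > tiniferer  (by intervocalic lenition, rhotacism, pre-nasal raising, pre-rhotic lowering)

tiniferer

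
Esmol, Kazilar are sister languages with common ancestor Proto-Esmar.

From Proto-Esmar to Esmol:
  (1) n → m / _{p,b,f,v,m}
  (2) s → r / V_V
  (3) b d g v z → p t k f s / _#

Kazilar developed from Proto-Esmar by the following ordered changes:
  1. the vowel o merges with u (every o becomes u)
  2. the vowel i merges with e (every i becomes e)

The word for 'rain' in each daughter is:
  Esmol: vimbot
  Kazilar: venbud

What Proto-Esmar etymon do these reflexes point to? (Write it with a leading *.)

Position 2: Esmol has i, Kazilar has e. Esmol preserves i here (none of its changes turn any other segment into i), so the proto-segment is *i.
Position 3: Esmol has m, Kazilar has n. Kazilar preserves n here (none of its changes turn any other segment into n), so the proto-segment is *n.
Position 6: Esmol has t, Kazilar has d. Kazilar preserves d here (none of its changes turn any other segment into d), so the proto-segment is *d.
Verify the candidate proto-form against each daughter:
Esmol: *vinbod > vimbod > vimbot  (by nasal place assimilation, final devoicing)
Kazilar: *vinbod > vinbud > venbud  (by vowel merger, vowel merger)
No other proto-form is consistent with every reflex, so the reconstruction is *vinbod.

*vinbod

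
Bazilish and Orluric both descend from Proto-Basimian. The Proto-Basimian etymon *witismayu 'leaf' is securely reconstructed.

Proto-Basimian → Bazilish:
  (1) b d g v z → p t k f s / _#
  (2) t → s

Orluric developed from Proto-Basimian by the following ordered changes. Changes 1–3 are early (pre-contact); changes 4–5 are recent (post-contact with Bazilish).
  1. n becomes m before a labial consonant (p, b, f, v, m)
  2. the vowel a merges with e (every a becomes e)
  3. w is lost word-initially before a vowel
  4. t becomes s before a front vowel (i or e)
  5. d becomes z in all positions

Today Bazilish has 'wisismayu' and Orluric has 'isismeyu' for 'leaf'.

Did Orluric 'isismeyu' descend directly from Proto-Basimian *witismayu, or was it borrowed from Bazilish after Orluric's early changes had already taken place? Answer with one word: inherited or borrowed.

If inherited, *witismayu would pass through all of Orluric's changes:
Orluric: *witismayu
  witismayu (rule 1 does not apply)
  witismayu → witismeyu   [vowel merger]
  witismeyu → itismeyu   [glide loss]
  itismeyu → isismeyu   [palatalisation]
  isismeyu (rule 5 does not apply)
  giving Orluric isismeyu.
If borrowed from Bazilish 'wisismayu' after the early changes, it would undergo only the recent ones:
  rule 4 (palatalisation): no change (wisismayu)
  rule 5 (unconditioned shift): no change (wisismayu)
  ⇒ as a loan: wisismayu
Orluric 'isismeyu' matches the inherited outcome exactly, so it is an inherited cognate, not a loan.

inherited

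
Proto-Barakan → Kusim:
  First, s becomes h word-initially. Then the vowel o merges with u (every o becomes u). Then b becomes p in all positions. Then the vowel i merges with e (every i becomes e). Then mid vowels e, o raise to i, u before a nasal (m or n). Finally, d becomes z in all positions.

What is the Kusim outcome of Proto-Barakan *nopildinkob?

Kusim: *nopildinkob > nupildinkub > nupildinkup > nupeldenkup > nupeldinkup > nupelzinkup  (by vowel merger, unconditioned shift, vowel merger, pre-nasal raising, unconditioned shift)

nupelzinkup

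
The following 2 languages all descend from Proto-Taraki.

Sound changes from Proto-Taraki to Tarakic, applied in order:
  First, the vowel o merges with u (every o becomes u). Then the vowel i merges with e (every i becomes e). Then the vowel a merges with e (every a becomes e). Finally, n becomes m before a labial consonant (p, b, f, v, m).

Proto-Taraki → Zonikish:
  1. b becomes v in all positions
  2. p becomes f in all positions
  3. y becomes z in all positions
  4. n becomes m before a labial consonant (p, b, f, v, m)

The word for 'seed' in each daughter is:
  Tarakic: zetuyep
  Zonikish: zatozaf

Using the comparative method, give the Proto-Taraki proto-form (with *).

Position 2: Tarakic has e, Zonikish has a. Zonikish preserves a here (none of its changes turn any other segment into a), so the proto-segment is *a.
Position 5: Tarakic has y, Zonikish has z. Tarakic preserves y here (none of its changes turn any other segment into y), so the proto-segment is *y.
Continuing position by position gives *zatoyap; check it forward:
Tarakic: *zatoyap
  zatoyap → zatuyap   [vowel merger]
  zatuyap (rule 2 does not apply)
  zatuyap → zetuyep   [vowel merger]
  zetuyep (rule 4 does not apply)
  giving Tarakic zetuyep.
Zonikish: *zatoyap > zatoyaf > zatozaf  (by unconditioned shift, unconditioned shift)
No other proto-form is consistent with every reflex, so the reconstruction is *zatoyap.

*zatoyap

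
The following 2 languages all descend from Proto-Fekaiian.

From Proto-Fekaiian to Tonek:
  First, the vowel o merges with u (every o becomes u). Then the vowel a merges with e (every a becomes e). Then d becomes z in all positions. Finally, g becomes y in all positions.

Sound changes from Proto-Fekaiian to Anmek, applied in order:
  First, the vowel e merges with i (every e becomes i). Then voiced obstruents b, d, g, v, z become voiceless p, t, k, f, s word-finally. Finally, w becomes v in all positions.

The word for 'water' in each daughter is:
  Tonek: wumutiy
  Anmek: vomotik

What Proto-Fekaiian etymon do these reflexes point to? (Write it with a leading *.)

Position 7: Tonek has y, Anmek has k. Taking the neighbouring segments as reconstructed: Tonek y could go back to *g or *y; Anmek k could go back to *k or *g — the one source consistent with every daughter is *g.
Position 4: Tonek has u, Anmek has o. Anmek preserves o here (none of its changes turn any other segment into o), so the proto-segment is *o.
Position 1: Tonek has w, Anmek has v. Tonek preserves w here (none of its changes turn any other segment into w), so the proto-segment is *w.
This points to *womotig. Verify forward in each daughter:
Tonek: *womotig > wumutig > wumutiy  (by vowel merger, unconditioned shift)
Anmek: *womotig > womotik > vomotik  (by final devoicing, unconditioned shift)
No other proto-form is consistent with every reflex, so the reconstruction is *womotig.

*womotig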